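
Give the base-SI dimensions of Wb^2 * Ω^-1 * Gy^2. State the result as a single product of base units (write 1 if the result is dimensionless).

Wb = kg·m²·s⁻²·A⁻¹.
So Wb² = kg²·m⁴·s⁻⁴·A⁻².
Ω = kg·m²·s⁻³·A⁻².
So Ω⁻¹ = kg⁻¹·m⁻²·s³·A².
Gy = m²·s⁻².
So Gy² = m⁴·s⁻⁴.
Combining: Wb²·Ω⁻¹·Gy² = (kg²·m⁴·s⁻⁴·A⁻²) · (kg⁻¹·m⁻²·s³·A²) · (m⁴·s⁻⁴) = kg·m⁶·s⁻⁵.

kg·m⁶·s⁻⁵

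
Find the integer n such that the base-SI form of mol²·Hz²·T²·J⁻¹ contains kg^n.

1

Hz = 1/s = s⁻¹ (frequency is cycles per second).
So Hz² = s⁻².
T = Wb/m² (flux density = flux per area),
    = kg·s⁻²·A⁻¹.
So T² = kg²·s⁻⁴·A⁻².
J = N·m (work = force × distance),
    = kg·m²·s⁻².
So J⁻¹ = kg⁻¹·m⁻²·s².
Combining: mol²·Hz²·T²·J⁻¹ = mol² · s⁻² · (kg²·s⁻⁴·A⁻²) · (kg⁻¹·m⁻²·s²) = kg·m⁻²·s⁻⁴·A⁻²·mol².
The exponent of kg is 1.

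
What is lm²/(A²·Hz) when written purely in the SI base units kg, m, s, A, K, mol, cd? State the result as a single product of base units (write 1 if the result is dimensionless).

lm = cd·sr = cd (luminous flux; sr is dimensionless).
So lm² = cd².
Hz = 1/s = s⁻¹ (frequency is cycles per second).
So Hz⁻¹ = s.
Combining: A⁻²·lm²·Hz⁻¹ = A⁻² · cd² · s = s·A⁻²·cd².

s·A⁻²·cd²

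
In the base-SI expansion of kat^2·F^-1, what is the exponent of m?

kat = mol/s = s⁻¹·mol (catalytic activity).
So kat² = s⁻²·mol².
F = C/V (capacitance = charge per voltage),
    = A·s/(kg·m²·s⁻³·A⁻¹) (substituting C and V),
    = kg⁻¹·m⁻²·s⁴·A².
So F⁻¹ = kg·m²·s⁻⁴·A⁻².
Combining: kat²·F⁻¹ = (s⁻²·mol²) · (kg·m²·s⁻⁴·A⁻²) = kg·m²·s⁻⁶·A⁻²·mol².
The exponent of m is 2.

2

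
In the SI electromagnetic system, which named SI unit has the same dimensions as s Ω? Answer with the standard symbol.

H

Ω = V/A (resistance = voltage per current),
    = kg·m²·s⁻³·A⁻².
Combining: s·Ω = s · (kg·m²·s⁻³·A⁻²) = kg·m²·s⁻²·A⁻².
kg·m²·s⁻²·A⁻² is the base-SI form of the henry.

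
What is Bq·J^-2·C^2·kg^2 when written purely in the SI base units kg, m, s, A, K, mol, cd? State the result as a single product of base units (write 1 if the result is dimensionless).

Bq = s⁻¹.
J = kg·m²·s⁻².
So J⁻² = kg⁻²·m⁻⁴·s⁴.
C = s·A.
So C² = s²·A².
Combining: Bq·J⁻²·C²·kg² = s⁻¹ · (kg⁻²·m⁻⁴·s⁴) · (s²·A²) · kg² = m⁻⁴·s⁵·A².

m⁻⁴·s⁵·A²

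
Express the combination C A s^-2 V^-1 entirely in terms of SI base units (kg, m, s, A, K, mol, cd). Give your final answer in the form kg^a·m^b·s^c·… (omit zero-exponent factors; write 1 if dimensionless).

C = A·s = s·A (charge = current × time).
V = W/A (potential = power per current),
    = kg·m²·s⁻³·A⁻¹.
So V⁻¹ = kg⁻¹·m⁻²·s³·A.
Combining: C·A·s⁻²·V⁻¹ = (s·A) · A · s⁻² · (kg⁻¹·m⁻²·s³·A) = kg⁻¹·m⁻²·s²·A³.

kg⁻¹·m⁻²·s²·A³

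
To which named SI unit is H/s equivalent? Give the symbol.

H = Wb/A (inductance = flux per current),
    = kg·m²·s⁻²·A⁻².
Combining: H·s⁻¹ = (kg·m²·s⁻²·A⁻²) · s⁻¹ = kg·m²·s⁻³·A⁻².
kg·m²·s⁻³·A⁻² is the base-SI form of the ohm.

Ω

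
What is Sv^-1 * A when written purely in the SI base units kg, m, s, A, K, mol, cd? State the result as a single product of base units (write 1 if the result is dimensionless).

Sv = J/kg (equivalent dose = energy per mass),
    = m²·s⁻².
So Sv⁻¹ = m⁻²·s².
Combining: Sv⁻¹·A = (m⁻²·s²) · A = m⁻²·s²·A.

m⁻²·s²·A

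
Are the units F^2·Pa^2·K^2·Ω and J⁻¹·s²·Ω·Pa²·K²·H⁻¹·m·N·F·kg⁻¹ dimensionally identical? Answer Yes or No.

No

Left side:
  F = C/V (capacitance = charge per voltage),
      = A·s/(kg·m²·s⁻³·A⁻¹) (substituting C and V),
      = kg⁻¹·m⁻²·s⁴·A².
  So F² = kg⁻²·m⁻⁴·s⁸·A⁴.
  Pa = N/m² (pressure = force per area),
      = kg·m⁻¹·s⁻².
  So Pa² = kg²·m⁻²·s⁻⁴.
  Ω = V/A (resistance = voltage per current),
      = kg·m²·s⁻³·A⁻².
  Combining: F²·Pa²·K²·Ω = (kg⁻²·m⁻⁴·s⁸·A⁴) · (kg²·m⁻²·s⁻⁴) · K² · (kg·m²·s⁻³·A⁻²) = kg·m⁻⁴·s·A²·K².
Right side:
  J = N·m (work = force × distance),
      = kg·m²·s⁻².
  So J⁻¹ = kg⁻¹·m⁻²·s².
  Ω = V/A (resistance = voltage per current),
      = kg·m²·s⁻³·A⁻².
  Pa = N/m² (pressure = force per area),
      = kg·m⁻¹·s⁻².
  So Pa² = kg²·m⁻²·s⁻⁴.
  H = Wb/A (inductance = flux per current),
      = kg·m²·s⁻²·A⁻².
  So H⁻¹ = kg⁻¹·m⁻²·s²·A².
  N = kg·m/s² = kg·m·s⁻² (force = mass × acceleration).
  F = C/V (capacitance = charge per voltage),
      = A·s/(kg·m²·s⁻³·A⁻¹) (substituting C and V),
      = kg⁻¹·m⁻²·s⁴·A².
  Combining: J⁻¹·s²·Ω·Pa²·K²·H⁻¹·m·N·F·kg⁻¹ = (kg⁻¹·m⁻²·s²) · s² · (kg·m²·s⁻³·A⁻²) · (kg²·m⁻²·s⁻⁴) · K² · (kg⁻¹·m⁻²·s²·A²) · m · (kg·m·s⁻²) · (kg⁻¹·m⁻²·s⁴·A²) · kg⁻¹ = m⁻⁴·s·A²·K².
Left is kg·m⁻⁴·s·A²·K²; right is m⁻⁴·s·A²·K² — different.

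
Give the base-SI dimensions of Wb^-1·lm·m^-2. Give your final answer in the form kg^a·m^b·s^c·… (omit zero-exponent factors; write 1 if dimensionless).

Wb = V·s (flux: a volt is a weber per second),
    = kg·m²·s⁻²·A⁻¹.
So Wb⁻¹ = kg⁻¹·m⁻²·s²·A.
lm = cd·sr = cd (luminous flux; sr is dimensionless).
Combining: Wb⁻¹·lm·m⁻² = (kg⁻¹·m⁻²·s²·A) · cd · m⁻² = kg⁻¹·m⁻⁴·s²·A·cd.

kg⁻¹·m⁻⁴·s²·A·cd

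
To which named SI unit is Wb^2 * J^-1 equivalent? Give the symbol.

H

Wb = V·s (flux: a volt is a weber per second),
    = kg·m²·s⁻²·A⁻¹.
So Wb² = kg²·m⁴·s⁻⁴·A⁻².
J = N·m (work = force × distance),
    = kg·m²·s⁻².
So J⁻¹ = kg⁻¹·m⁻²·s².
Combining: Wb²·J⁻¹ = (kg²·m⁴·s⁻⁴·A⁻²) · (kg⁻¹·m⁻²·s²) = kg·m²·s⁻²·A⁻².
kg·m²·s⁻²·A⁻² is the base-SI form of the henry.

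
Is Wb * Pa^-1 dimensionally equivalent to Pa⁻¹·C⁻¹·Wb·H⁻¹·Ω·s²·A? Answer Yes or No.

Yes

Left side:
  Wb = kg·m²·s⁻²·A⁻¹.
  Pa = kg·m⁻¹·s⁻².
  So Pa⁻¹ = kg⁻¹·m·s².
  Combining: Wb·Pa⁻¹ = (kg·m²·s⁻²·A⁻¹) · (kg⁻¹·m·s²) = m³·A⁻¹.
Right side:
  Pa = N/m² (pressure = force per area),
      = kg·m⁻¹·s⁻².
  So Pa⁻¹ = kg⁻¹·m·s².
  C = A·s = s·A (charge = current × time).
  So C⁻¹ = s⁻¹·A⁻¹.
  Wb = V·s (flux: a volt is a weber per second),
      = kg·m²·s⁻²·A⁻¹.
  H = Wb/A (inductance = flux per current),
      = kg·m²·s⁻²·A⁻².
  So H⁻¹ = kg⁻¹·m⁻²·s²·A².
  Ω = V/A (resistance = voltage per current),
      = kg·m²·s⁻³·A⁻².
  Combining: Pa⁻¹·C⁻¹·Wb·H⁻¹·Ω·s²·A = (kg⁻¹·m·s²) · (s⁻¹·A⁻¹) · (kg·m²·s⁻²·A⁻¹) · (kg⁻¹·m⁻²·s²·A²) · (kg·m²·s⁻³·A⁻²) · s² · A = m³·A⁻¹.
Both reduce to m³·A⁻¹.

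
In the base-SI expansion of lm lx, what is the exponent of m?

lm = cd·sr = cd (luminous flux; sr is dimensionless).
lx = lm/m² (illuminance = luminous flux per area),
    = m⁻²·cd.
Combining: lm·lx = cd · (m⁻²·cd) = m⁻²·cd².
The exponent of m is -2.

-2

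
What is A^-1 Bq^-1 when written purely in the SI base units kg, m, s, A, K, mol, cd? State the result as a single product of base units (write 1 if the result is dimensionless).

Bq = 1/s = s⁻¹ (activity is decays per second).
So Bq⁻¹ = s.
Combining: A⁻¹·Bq⁻¹ = A⁻¹ · s = s·A⁻¹.

s·A⁻¹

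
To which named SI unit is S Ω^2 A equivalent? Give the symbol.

V

S = 1/Ω (conductance is reciprocal resistance),
    = kg⁻¹·m⁻²·s³·A².
Ω = V/A (resistance = voltage per current),
    = kg·m²·s⁻³·A⁻².
So Ω² = kg²·m⁴·s⁻⁶·A⁻⁴.
Combining: S·Ω²·A = (kg⁻¹·m⁻²·s³·A²) · (kg²·m⁴·s⁻⁶·A⁻⁴) · A = kg·m²·s⁻³·A⁻¹.
kg·m²·s⁻³·A⁻¹ is the base-SI form of the volt.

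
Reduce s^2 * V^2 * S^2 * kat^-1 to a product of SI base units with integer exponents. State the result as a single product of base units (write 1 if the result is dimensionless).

s³·A²·mol⁻¹

V = W/A (potential = power per current),
    = kg·m²·s⁻³·A⁻¹.
So V² = kg²·m⁴·s⁻⁶·A⁻².
S = 1/Ω (conductance is reciprocal resistance),
    = kg⁻¹·m⁻²·s³·A².
So S² = kg⁻²·m⁻⁴·s⁶·A⁴.
kat = mol/s = s⁻¹·mol (catalytic activity).
So kat⁻¹ = s·mol⁻¹.
Combining: s²·V²·S²·kat⁻¹ = s² · (kg²·m⁴·s⁻⁶·A⁻²) · (kg⁻²·m⁻⁴·s⁶·A⁴) · (s·mol⁻¹) = s³·A²·mol⁻¹.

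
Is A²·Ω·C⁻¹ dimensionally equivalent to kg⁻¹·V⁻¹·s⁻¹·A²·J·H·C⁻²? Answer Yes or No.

No

Left side:
  Ω = V/A (resistance = voltage per current),
      = kg·m²·s⁻³·A⁻².
  C = A·s = s·A (charge = current × time).
  So C⁻¹ = s⁻¹·A⁻¹.
  Combining: A²·Ω·C⁻¹ = A² · (kg·m²·s⁻³·A⁻²) · (s⁻¹·A⁻¹) = kg·m²·s⁻⁴·A⁻¹.
Right side:
  V = W/A (potential = power per current),
      = kg·m²·s⁻³·A⁻¹.
  So V⁻¹ = kg⁻¹·m⁻²·s³·A.
  J = N·m (work = force × distance),
      = kg·m²·s⁻².
  H = Wb/A (inductance = flux per current),
      = kg·m²·s⁻²·A⁻².
  C = A·s = s·A (charge = current × time).
  So C⁻² = s⁻²·A⁻².
  Combining: kg⁻¹·V⁻¹·s⁻¹·A²·J·H·C⁻² = kg⁻¹ · (kg⁻¹·m⁻²·s³·A) · s⁻¹ · A² · (kg·m²·s⁻²) · (kg·m²·s⁻²·A⁻²) · (s⁻²·A⁻²) = m²·s⁻⁴·A⁻¹.
Left is kg·m²·s⁻⁴·A⁻¹; right is m²·s⁻⁴·A⁻¹ — different.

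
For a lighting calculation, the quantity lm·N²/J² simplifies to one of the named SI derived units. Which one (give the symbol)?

lx

lm = cd·sr = cd (luminous flux; sr is dimensionless).
J = N·m (work = force × distance),
    = kg·m²·s⁻².
So J⁻² = kg⁻²·m⁻⁴·s⁴.
N = kg·m/s² = kg·m·s⁻² (force = mass × acceleration).
So N² = kg²·m²·s⁻⁴.
Combining: lm·J⁻²·N² = cd · (kg⁻²·m⁻⁴·s⁴) · (kg²·m²·s⁻⁴) = m⁻²·cd.
m⁻²·cd is the base-SI form of the lux.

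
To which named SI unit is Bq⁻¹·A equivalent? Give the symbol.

Bq = 1/s = s⁻¹ (activity is decays per second).
So Bq⁻¹ = s.
Combining: Bq⁻¹·A = s · A = s·A.
s·A is the base-SI form of the coulomb.

C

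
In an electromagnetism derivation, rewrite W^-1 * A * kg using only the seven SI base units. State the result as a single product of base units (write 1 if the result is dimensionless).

m⁻²·s³·A

W = kg·m²·s⁻³.
So W⁻¹ = kg⁻¹·m⁻²·s³.
Combining: W⁻¹·A·kg = (kg⁻¹·m⁻²·s³) · A · kg = m⁻²·s³·A.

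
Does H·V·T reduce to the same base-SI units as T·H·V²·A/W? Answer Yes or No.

Left side:
  H = kg·m²·s⁻²·A⁻².
  V = kg·m²·s⁻³·A⁻¹.
  T = kg·s⁻²·A⁻¹.
  Combining: H·V·T = (kg·m²·s⁻²·A⁻²) · (kg·m²·s⁻³·A⁻¹) · (kg·s⁻²·A⁻¹) = kg³·m⁴·s⁻⁷·A⁻⁴.
Right side:
  T = Wb/m² (flux density = flux per area),
      = kg·s⁻²·A⁻¹.
  H = Wb/A (inductance = flux per current),
      = kg·m²·s⁻²·A⁻².
  V = W/A (potential = power per current),
      = kg·m²·s⁻³·A⁻¹.
  So V² = kg²·m⁴·s⁻⁶·A⁻².
  W = J/s (power = energy per time),
      = kg·m²·s⁻³.
  So W⁻¹ = kg⁻¹·m⁻²·s³.
  Combining: T·H·V²·A·W⁻¹ = (kg·s⁻²·A⁻¹) · (kg·m²·s⁻²·A⁻²) · (kg²·m⁴·s⁻⁶·A⁻²) · A · (kg⁻¹·m⁻²·s³) = kg³·m⁴·s⁻⁷·A⁻⁴.
Both reduce to kg³·m⁴·s⁻⁷·A⁻⁴.

Yes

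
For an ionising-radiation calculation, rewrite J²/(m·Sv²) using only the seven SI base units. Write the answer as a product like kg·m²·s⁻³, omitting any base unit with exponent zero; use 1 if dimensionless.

Sv = J/kg (equivalent dose = energy per mass),
    = m²·s⁻².
So Sv⁻² = m⁻⁴·s⁴.
J = N·m (work = force × distance),
    = kg·m²·s⁻².
So J² = kg²·m⁴·s⁻⁴.
Combining: m⁻¹·Sv⁻²·J² = m⁻¹ · (m⁻⁴·s⁴) · (kg²·m⁴·s⁻⁴) = kg²·m⁻¹.

kg²·m⁻¹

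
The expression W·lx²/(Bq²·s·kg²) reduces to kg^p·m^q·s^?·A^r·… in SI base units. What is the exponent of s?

Bq = s⁻¹.
So Bq⁻² = s².
W = kg·m²·s⁻³.
lx = m⁻²·cd.
So lx² = m⁻⁴·cd².
Combining: Bq⁻²·W·lx²·s⁻¹·kg⁻² = s² · (kg·m²·s⁻³) · (m⁻⁴·cd²) · s⁻¹ · kg⁻² = kg⁻¹·m⁻²·s⁻²·cd².
The exponent of s is -2.

-2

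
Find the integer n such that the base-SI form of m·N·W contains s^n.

-5

N = kg·m/s² = kg·m·s⁻² (force = mass × acceleration).
W = J/s (power = energy per time),
    = kg·m²·s⁻³.
Combining: m·N·W = m · (kg·m·s⁻²) · (kg·m²·s⁻³) = kg²·m⁴·s⁻⁵.
The exponent of s is -5.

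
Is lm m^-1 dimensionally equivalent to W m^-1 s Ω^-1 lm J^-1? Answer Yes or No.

Left side:
  lm = cd·sr = cd (luminous flux; sr is dimensionless).
  Combining: lm·m⁻¹ = cd · m⁻¹ = m⁻¹·cd.
Right side:
  W = J/s (power = energy per time),
      = kg·m²·s⁻³.
  Ω = V/A (resistance = voltage per current),
      = kg·m²·s⁻³·A⁻².
  So Ω⁻¹ = kg⁻¹·m⁻²·s³·A².
  lm = cd·sr = cd (luminous flux; sr is dimensionless).
  J = N·m (work = force × distance),
      = kg·m²·s⁻².
  So J⁻¹ = kg⁻¹·m⁻²·s².
  Combining: W·m⁻¹·s·Ω⁻¹·lm·J⁻¹ = (kg·m²·s⁻³) · m⁻¹ · s · (kg⁻¹·m⁻²·s³·A²) · cd · (kg⁻¹·m⁻²·s²) = kg⁻¹·m⁻³·s³·A²·cd.
Left is m⁻¹·cd; right is kg⁻¹·m⁻³·s³·A²·cd — different.

No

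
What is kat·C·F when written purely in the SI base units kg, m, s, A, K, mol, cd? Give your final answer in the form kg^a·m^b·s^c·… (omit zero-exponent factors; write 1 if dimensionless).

kg⁻¹·m⁻²·s⁴·A³·mol

kat = s⁻¹·mol.
C = s·A.
F = kg⁻¹·m⁻²·s⁴·A².
Combining: kat·C·F = (s⁻¹·mol) · (s·A) · (kg⁻¹·m⁻²·s⁴·A²) = kg⁻¹·m⁻²·s⁴·A³·mol.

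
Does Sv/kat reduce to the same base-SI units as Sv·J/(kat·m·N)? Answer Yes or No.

Yes

Left side:
  kat = mol/s = s⁻¹·mol (catalytic activity).
  So kat⁻¹ = s·mol⁻¹.
  Sv = J/kg (equivalent dose = energy per mass),
      = m²·s⁻².
  Combining: kat⁻¹·Sv = (s·mol⁻¹) · (m²·s⁻²) = m²·s⁻¹·mol⁻¹.
Right side:
  Sv = J/kg (equivalent dose = energy per mass),
      = m²·s⁻².
  kat = mol/s = s⁻¹·mol (catalytic activity).
  So kat⁻¹ = s·mol⁻¹.
  J = N·m (work = force × distance),
      = kg·m²·s⁻².
  N = kg·m/s² = kg·m·s⁻² (force = mass × acceleration).
  So N⁻¹ = kg⁻¹·m⁻¹·s².
  Combining: Sv·kat⁻¹·J·m⁻¹·N⁻¹ = (m²·s⁻²) · (s·mol⁻¹) · (kg·m²·s⁻²) · m⁻¹ · (kg⁻¹·m⁻¹·s²) = m²·s⁻¹·mol⁻¹.
Both reduce to m²·s⁻¹·mol⁻¹.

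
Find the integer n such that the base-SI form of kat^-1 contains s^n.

1

kat = mol/s = s⁻¹·mol (catalytic activity).
So kat⁻¹ = s·mol⁻¹.
The exponent of s is 1.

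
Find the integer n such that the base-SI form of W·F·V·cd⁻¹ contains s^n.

W = J/s (power = energy per time),
    = kg·m²·s⁻³.
F = C/V (capacitance = charge per voltage),
    = A·s/(kg·m²·s⁻³·A⁻¹) (substituting C and V),
    = kg⁻¹·m⁻²·s⁴·A².
V = W/A (potential = power per current),
    = kg·m²·s⁻³·A⁻¹.
Combining: W·F·V·cd⁻¹ = (kg·m²·s⁻³) · (kg⁻¹·m⁻²·s⁴·A²) · (kg·m²·s⁻³·A⁻¹) · cd⁻¹ = kg·m²·s⁻²·A·cd⁻¹.
The exponent of s is -2.

-2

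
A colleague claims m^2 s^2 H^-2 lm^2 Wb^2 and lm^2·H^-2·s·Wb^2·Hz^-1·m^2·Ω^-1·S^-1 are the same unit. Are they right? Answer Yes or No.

Left side:
  H = Wb/A (inductance = flux per current),
      = kg·m²·s⁻²·A⁻².
  So H⁻² = kg⁻²·m⁻⁴·s⁴·A⁴.
  lm = cd·sr = cd (luminous flux; sr is dimensionless).
  So lm² = cd².
  Wb = V·s (flux: a volt is a weber per second),
      = kg·m²·s⁻²·A⁻¹.
  So Wb² = kg²·m⁴·s⁻⁴·A⁻².
  Combining: m²·s²·H⁻²·lm²·Wb² = m² · s² · (kg⁻²·m⁻⁴·s⁴·A⁴) · cd² · (kg²·m⁴·s⁻⁴·A⁻²) = m²·s²·A²·cd².
Right side:
  lm = cd·sr = cd (luminous flux; sr is dimensionless).
  So lm² = cd².
  H = Wb/A (inductance = flux per current),
      = kg·m²·s⁻²·A⁻².
  So H⁻² = kg⁻²·m⁻⁴·s⁴·A⁴.
  Wb = V·s (flux: a volt is a weber per second),
      = kg·m²·s⁻²·A⁻¹.
  So Wb² = kg²·m⁴·s⁻⁴·A⁻².
  Hz = 1/s = s⁻¹ (frequency is cycles per second).
  So Hz⁻¹ = s.
  Ω = V/A (resistance = voltage per current),
      = kg·m²·s⁻³·A⁻².
  So Ω⁻¹ = kg⁻¹·m⁻²·s³·A².
  S = 1/Ω (conductance is reciprocal resistance),
      = kg⁻¹·m⁻²·s³·A².
  So S⁻¹ = kg·m²·s⁻³·A⁻².
  Combining: lm²·H⁻²·s·Wb²·Hz⁻¹·m²·Ω⁻¹·S⁻¹ = cd² · (kg⁻²·m⁻⁴·s⁴·A⁴) · s · (kg²·m⁴·s⁻⁴·A⁻²) · s · m² · (kg⁻¹·m⁻²·s³·A²) · (kg·m²·s⁻³·A⁻²) = m²·s²·A²·cd².
Both reduce to m²·s²·A²·cd².

Yes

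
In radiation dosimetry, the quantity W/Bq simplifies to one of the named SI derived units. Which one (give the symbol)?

Bq = s⁻¹.
So Bq⁻¹ = s.
W = kg·m²·s⁻³.
Combining: Bq⁻¹·W = s · (kg·m²·s⁻³) = kg·m²·s⁻².
kg·m²·s⁻² is the base-SI form of the joule.

J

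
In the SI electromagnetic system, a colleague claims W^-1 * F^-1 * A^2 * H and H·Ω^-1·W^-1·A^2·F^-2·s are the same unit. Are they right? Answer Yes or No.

Yes

Left side:
  W = J/s (power = energy per time),
      = kg·m²·s⁻³.
  So W⁻¹ = kg⁻¹·m⁻²·s³.
  F = C/V (capacitance = charge per voltage),
      = A·s/(kg·m²·s⁻³·A⁻¹) (substituting C and V),
      = kg⁻¹·m⁻²·s⁴·A².
  So F⁻¹ = kg·m²·s⁻⁴·A⁻².
  H = Wb/A (inductance = flux per current),
      = kg·m²·s⁻²·A⁻².
  Combining: W⁻¹·F⁻¹·A²·H = (kg⁻¹·m⁻²·s³) · (kg·m²·s⁻⁴·A⁻²) · A² · (kg·m²·s⁻²·A⁻²) = kg·m²·s⁻³·A⁻².
Right side:
  H = Wb/A (inductance = flux per current),
      = kg·m²·s⁻²·A⁻².
  Ω = V/A (resistance = voltage per current),
      = kg·m²·s⁻³·A⁻².
  So Ω⁻¹ = kg⁻¹·m⁻²·s³·A².
  W = J/s (power = energy per time),
      = kg·m²·s⁻³.
  So W⁻¹ = kg⁻¹·m⁻²·s³.
  F = C/V (capacitance = charge per voltage),
      = A·s/(kg·m²·s⁻³·A⁻¹) (substituting C and V),
      = kg⁻¹·m⁻²·s⁴·A².
  So F⁻² = kg²·m⁴·s⁻⁸·A⁻⁴.
  Combining: H·Ω⁻¹·W⁻¹·A²·F⁻²·s = (kg·m²·s⁻²·A⁻²) · (kg⁻¹·m⁻²·s³·A²) · (kg⁻¹·m⁻²·s³) · A² · (kg²·m⁴·s⁻⁸·A⁻⁴) · s = kg·m²·s⁻³·A⁻².
Both reduce to kg·m²·s⁻³·A⁻².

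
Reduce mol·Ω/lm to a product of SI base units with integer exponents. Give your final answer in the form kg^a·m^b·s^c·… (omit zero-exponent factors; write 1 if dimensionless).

kg·m²·s⁻³·A⁻²·mol·cd⁻¹

Ω = kg·m²·s⁻³·A⁻².
lm = cd.
So lm⁻¹ = cd⁻¹.
Combining: mol·Ω·lm⁻¹ = mol · (kg·m²·s⁻³·A⁻²) · cd⁻¹ = kg·m²·s⁻³·A⁻²·mol·cd⁻¹.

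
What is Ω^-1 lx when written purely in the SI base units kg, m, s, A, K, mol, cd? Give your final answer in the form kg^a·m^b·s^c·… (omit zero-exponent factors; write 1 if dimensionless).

Ω = V/A (resistance = voltage per current),
    = kg·m²·s⁻³·A⁻².
So Ω⁻¹ = kg⁻¹·m⁻²·s³·A².
lx = lm/m² (illuminance = luminous flux per area),
    = m⁻²·cd.
Combining: Ω⁻¹·lx = (kg⁻¹·m⁻²·s³·A²) · (m⁻²·cd) = kg⁻¹·m⁻⁴·s³·A²·cd.

kg⁻¹·m⁻⁴·s³·A²·cd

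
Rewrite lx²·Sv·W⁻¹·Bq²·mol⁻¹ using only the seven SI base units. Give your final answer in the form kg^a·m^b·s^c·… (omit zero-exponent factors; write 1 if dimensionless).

lx = lm/m² (illuminance = luminous flux per area),
    = m⁻²·cd.
So lx² = m⁻⁴·cd².
Sv = J/kg (equivalent dose = energy per mass),
    = m²·s⁻².
W = J/s (power = energy per time),
    = kg·m²·s⁻³.
So W⁻¹ = kg⁻¹·m⁻²·s³.
Bq = 1/s = s⁻¹ (activity is decays per second).
So Bq² = s⁻².
Combining: lx²·Sv·W⁻¹·Bq²·mol⁻¹ = (m⁻⁴·cd²) · (m²·s⁻²) · (kg⁻¹·m⁻²·s³) · s⁻² · mol⁻¹ = kg⁻¹·m⁻⁴·s⁻¹·mol⁻¹·cd².

kg⁻¹·m⁻⁴·s⁻¹·mol⁻¹·cd²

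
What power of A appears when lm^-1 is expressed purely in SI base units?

0

lm = cd·sr = cd (luminous flux; sr is dimensionless).
So lm⁻¹ = cd⁻¹.
The exponent of A is 0.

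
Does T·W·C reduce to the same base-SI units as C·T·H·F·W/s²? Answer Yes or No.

Yes

Left side:
  T = Wb/m² (flux density = flux per area),
      = kg·s⁻²·A⁻¹.
  W = J/s (power = energy per time),
      = kg·m²·s⁻³.
  C = A·s = s·A (charge = current × time).
  Combining: T·W·C = (kg·s⁻²·A⁻¹) · (kg·m²·s⁻³) · (s·A) = kg²·m²·s⁻⁴.
Right side:
  C = s·A.
  T = kg·s⁻²·A⁻¹.
  H = kg·m²·s⁻²·A⁻².
  F = kg⁻¹·m⁻²·s⁴·A².
  W = kg·m²·s⁻³.
  Combining: C·T·H·F·s⁻²·W = (s·A) · (kg·s⁻²·A⁻¹) · (kg·m²·s⁻²·A⁻²) · (kg⁻¹·m⁻²·s⁴·A²) · s⁻² · (kg·m²·s⁻³) = kg²·m²·s⁻⁴.
Both reduce to kg²·m²·s⁻⁴.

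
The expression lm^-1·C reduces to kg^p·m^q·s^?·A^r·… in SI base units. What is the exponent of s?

lm = cd.
So lm⁻¹ = cd⁻¹.
C = s·A.
Combining: lm⁻¹·C = cd⁻¹ · (s·A) = s·A·cd⁻¹.
The exponent of s is 1.

1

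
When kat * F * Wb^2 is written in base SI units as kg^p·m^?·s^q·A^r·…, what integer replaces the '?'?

2

kat = mol/s = s⁻¹·mol (catalytic activity).
F = C/V (capacitance = charge per voltage),
    = A·s/(kg·m²·s⁻³·A⁻¹) (substituting C and V),
    = kg⁻¹·m⁻²·s⁴·A².
Wb = V·s (flux: a volt is a weber per second),
    = kg·m²·s⁻²·A⁻¹.
So Wb² = kg²·m⁴·s⁻⁴·A⁻².
Combining: kat·F·Wb² = (s⁻¹·mol) · (kg⁻¹·m⁻²·s⁴·A²) · (kg²·m⁴·s⁻⁴·A⁻²) = kg·m²·s⁻¹·mol.
The exponent of m is 2.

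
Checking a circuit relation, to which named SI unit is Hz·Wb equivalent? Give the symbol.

Hz = 1/s = s⁻¹ (frequency is cycles per second).
Wb = V·s (flux: a volt is a weber per second),
    = kg·m²·s⁻²·A⁻¹.
Combining: Hz·Wb = s⁻¹ · (kg·m²·s⁻²·A⁻¹) = kg·m²·s⁻³·A⁻¹.
kg·m²·s⁻³·A⁻¹ is the base-SI form of the volt.

V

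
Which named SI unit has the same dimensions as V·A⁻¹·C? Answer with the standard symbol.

Wb

V = W/A (potential = power per current),
    = kg·m²·s⁻³·A⁻¹.
C = A·s = s·A (charge = current × time).
Combining: V·A⁻¹·C = (kg·m²·s⁻³·A⁻¹) · A⁻¹ · (s·A) = kg·m²·s⁻²·A⁻¹.
kg·m²·s⁻²·A⁻¹ is the base-SI form of the weber.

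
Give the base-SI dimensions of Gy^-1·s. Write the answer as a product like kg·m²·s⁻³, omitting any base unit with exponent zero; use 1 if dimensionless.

m⁻²·s³

Gy = J/kg (absorbed dose = energy per mass),
    = m²·s⁻².
So Gy⁻¹ = m⁻²·s².
Combining: Gy⁻¹·s = (m⁻²·s²) · s = m⁻²·s³.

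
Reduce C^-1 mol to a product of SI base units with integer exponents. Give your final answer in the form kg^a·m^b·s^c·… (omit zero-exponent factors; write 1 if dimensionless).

C = A·s = s·A (charge = current × time).
So C⁻¹ = s⁻¹·A⁻¹.
Combining: C⁻¹·mol = (s⁻¹·A⁻¹) · mol = s⁻¹·A⁻¹·mol.

s⁻¹·A⁻¹·mol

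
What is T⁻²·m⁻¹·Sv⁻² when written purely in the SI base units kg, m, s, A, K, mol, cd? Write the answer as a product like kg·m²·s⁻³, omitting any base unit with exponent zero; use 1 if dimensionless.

kg⁻²·m⁻⁵·s⁸·A²

T = kg·s⁻²·A⁻¹.
So T⁻² = kg⁻²·s⁴·A².
Sv = m²·s⁻².
So Sv⁻² = m⁻⁴·s⁴.
Combining: T⁻²·m⁻¹·Sv⁻² = (kg⁻²·s⁴·A²) · m⁻¹ · (m⁻⁴·s⁴) = kg⁻²·m⁻⁵·s⁸·A².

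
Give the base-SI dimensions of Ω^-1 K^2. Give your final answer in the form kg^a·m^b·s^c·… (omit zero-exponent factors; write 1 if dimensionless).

kg⁻¹·m⁻²·s³·A²·K²

Ω = kg·m²·s⁻³·A⁻².
So Ω⁻¹ = kg⁻¹·m⁻²·s³·A².
Combining: Ω⁻¹·K² = (kg⁻¹·m⁻²·s³·A²) · K² = kg⁻¹·m⁻²·s³·A²·K².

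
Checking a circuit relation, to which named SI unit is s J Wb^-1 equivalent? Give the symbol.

J = kg·m²·s⁻².
Wb = kg·m²·s⁻²·A⁻¹.
So Wb⁻¹ = kg⁻¹·m⁻²·s²·A.
Combining: s·J·Wb⁻¹ = s · (kg·m²·s⁻²) · (kg⁻¹·m⁻²·s²·A) = s·A.
s·A is the base-SI form of the coulomb.

C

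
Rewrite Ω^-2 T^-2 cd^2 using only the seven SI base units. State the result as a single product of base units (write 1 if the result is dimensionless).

kg⁻⁴·m⁻⁴·s¹⁰·A⁶·cd²

Ω = V/A (resistance = voltage per current),
    = kg·m²·s⁻³·A⁻².
So Ω⁻² = kg⁻²·m⁻⁴·s⁶·A⁴.
T = Wb/m² (flux density = flux per area),
    = kg·s⁻²·A⁻¹.
So T⁻² = kg⁻²·s⁴·A².
Combining: Ω⁻²·T⁻²·cd² = (kg⁻²·m⁻⁴·s⁶·A⁴) · (kg⁻²·s⁴·A²) · cd² = kg⁻⁴·m⁻⁴·s¹⁰·A⁶·cd².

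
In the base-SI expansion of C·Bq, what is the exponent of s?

0

C = s·A.
Bq = s⁻¹.
Combining: C·Bq = (s·A) · s⁻¹ = A.
The exponent of s is 0.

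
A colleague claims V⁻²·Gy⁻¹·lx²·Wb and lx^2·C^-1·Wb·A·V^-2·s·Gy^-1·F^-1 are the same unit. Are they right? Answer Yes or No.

Left side:
  V = W/A (potential = power per current),
      = kg·m²·s⁻³·A⁻¹.
  So V⁻² = kg⁻²·m⁻⁴·s⁶·A².
  Gy = J/kg (absorbed dose = energy per mass),
      = m²·s⁻².
  So Gy⁻¹ = m⁻²·s².
  lx = lm/m² (illuminance = luminous flux per area),
      = m⁻²·cd.
  So lx² = m⁻⁴·cd².
  Wb = V·s (flux: a volt is a weber per second),
      = kg·m²·s⁻²·A⁻¹.
  Combining: V⁻²·Gy⁻¹·lx²·Wb = (kg⁻²·m⁻⁴·s⁶·A²) · (m⁻²·s²) · (m⁻⁴·cd²) · (kg·m²·s⁻²·A⁻¹) = kg⁻¹·m⁻⁸·s⁶·A·cd².
Right side:
  lx = lm/m² (illuminance = luminous flux per area),
      = m⁻²·cd.
  So lx² = m⁻⁴·cd².
  C = A·s = s·A (charge = current × time).
  So C⁻¹ = s⁻¹·A⁻¹.
  Wb = V·s (flux: a volt is a weber per second),
      = kg·m²·s⁻²·A⁻¹.
  V = W/A (potential = power per current),
      = kg·m²·s⁻³·A⁻¹.
  So V⁻² = kg⁻²·m⁻⁴·s⁶·A².
  Gy = J/kg (absorbed dose = energy per mass),
      = m²·s⁻².
  So Gy⁻¹ = m⁻²·s².
  F = C/V (capacitance = charge per voltage),
      = A·s/(kg·m²·s⁻³·A⁻¹) (substituting C and V),
      = kg⁻¹·m⁻²·s⁴·A².
  So F⁻¹ = kg·m²·s⁻⁴·A⁻².
  Combining: lx²·C⁻¹·Wb·A·V⁻²·s·Gy⁻¹·F⁻¹ = (m⁻⁴·cd²) · (s⁻¹·A⁻¹) · (kg·m²·s⁻²·A⁻¹) · A · (kg⁻²·m⁻⁴·s⁶·A²) · s · (m⁻²·s²) · (kg·m²·s⁻⁴·A⁻²) = m⁻⁶·s²·A⁻¹·cd².
Left is kg⁻¹·m⁻⁸·s⁶·A·cd²; right is m⁻⁶·s²·A⁻¹·cd² — different.

No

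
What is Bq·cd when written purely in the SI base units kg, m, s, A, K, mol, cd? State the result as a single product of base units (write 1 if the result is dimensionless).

s⁻¹·cd

Bq = 1/s = s⁻¹ (activity is decays per second).
Combining: Bq·cd = s⁻¹ · cd = s⁻¹·cd.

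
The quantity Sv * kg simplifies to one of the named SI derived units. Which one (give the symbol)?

J

Sv = J/kg (equivalent dose = energy per mass),
    = m²·s⁻².
Combining: Sv·kg = (m²·s⁻²) · kg = kg·m²·s⁻².
kg·m²·s⁻² is the base-SI form of the joule.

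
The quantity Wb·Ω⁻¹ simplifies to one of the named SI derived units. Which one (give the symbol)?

Wb = kg·m²·s⁻²·A⁻¹.
Ω = kg·m²·s⁻³·A⁻².
So Ω⁻¹ = kg⁻¹·m⁻²·s³·A².
Combining: Wb·Ω⁻¹ = (kg·m²·s⁻²·A⁻¹) · (kg⁻¹·m⁻²·s³·A²) = s·A.
s·A is the base-SI form of the coulomb.

C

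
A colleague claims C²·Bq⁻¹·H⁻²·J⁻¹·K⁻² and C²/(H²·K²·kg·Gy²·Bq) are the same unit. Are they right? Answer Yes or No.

No

Left side:
  C = A·s = s·A (charge = current × time).
  So C² = s²·A².
  Bq = 1/s = s⁻¹ (activity is decays per second).
  So Bq⁻¹ = s.
  H = Wb/A (inductance = flux per current),
      = kg·m²·s⁻²·A⁻².
  So H⁻² = kg⁻²·m⁻⁴·s⁴·A⁴.
  J = N·m (work = force × distance),
      = kg·m²·s⁻².
  So J⁻¹ = kg⁻¹·m⁻²·s².
  Combining: C²·Bq⁻¹·H⁻²·J⁻¹·K⁻² = (s²·A²) · s · (kg⁻²·m⁻⁴·s⁴·A⁴) · (kg⁻¹·m⁻²·s²) · K⁻² = kg⁻³·m⁻⁶·s⁹·A⁶·K⁻².
Right side:
  H = kg·m²·s⁻²·A⁻².
  So H⁻² = kg⁻²·m⁻⁴·s⁴·A⁴.
  C = s·A.
  So C² = s²·A².
  Gy = m²·s⁻².
  So Gy⁻² = m⁻⁴·s⁴.
  Bq = s⁻¹.
  So Bq⁻¹ = s.
  Combining: H⁻²·K⁻²·kg⁻¹·C²·Gy⁻²·Bq⁻¹ = (kg⁻²·m⁻⁴·s⁴·A⁴) · K⁻² · kg⁻¹ · (s²·A²) · (m⁻⁴·s⁴) · s = kg⁻³·m⁻⁸·s¹¹·A⁶·K⁻².
Left is kg⁻³·m⁻⁶·s⁹·A⁶·K⁻²; right is kg⁻³·m⁻⁸·s¹¹·A⁶·K⁻² — different.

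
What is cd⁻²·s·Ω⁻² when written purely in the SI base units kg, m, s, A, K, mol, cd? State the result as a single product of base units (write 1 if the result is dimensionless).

Ω = V/A (resistance = voltage per current),
    = kg·m²·s⁻³·A⁻².
So Ω⁻² = kg⁻²·m⁻⁴·s⁶·A⁴.
Combining: cd⁻²·s·Ω⁻² = cd⁻² · s · (kg⁻²·m⁻⁴·s⁶·A⁴) = kg⁻²·m⁻⁴·s⁷·A⁴·cd⁻².

kg⁻²·m⁻⁴·s⁷·A⁴·cd⁻²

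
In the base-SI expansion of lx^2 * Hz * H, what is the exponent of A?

-2

lx = lm/m² (illuminance = luminous flux per area),
    = m⁻²·cd.
So lx² = m⁻⁴·cd².
Hz = 1/s = s⁻¹ (frequency is cycles per second).
H = Wb/A (inductance = flux per current),
    = kg·m²·s⁻²·A⁻².
Combining: lx²·Hz·H = (m⁻⁴·cd²) · s⁻¹ · (kg·m²·s⁻²·A⁻²) = kg·m⁻²·s⁻³·A⁻²·cd².
The exponent of A is -2.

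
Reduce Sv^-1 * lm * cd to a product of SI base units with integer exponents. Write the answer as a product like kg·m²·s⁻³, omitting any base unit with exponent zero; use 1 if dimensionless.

Sv = J/kg (equivalent dose = energy per mass),
    = m²·s⁻².
So Sv⁻¹ = m⁻²·s².
lm = cd·sr = cd (luminous flux; sr is dimensionless).
Combining: Sv⁻¹·lm·cd = (m⁻²·s²) · cd · cd = m⁻²·s²·cd².

m⁻²·s²·cd²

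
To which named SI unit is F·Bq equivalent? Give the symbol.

F = C/V (capacitance = charge per voltage),
    = A·s/(kg·m²·s⁻³·A⁻¹) (substituting C and V),
    = kg⁻¹·m⁻²·s⁴·A².
Bq = 1/s = s⁻¹ (activity is decays per second).
Combining: F·Bq = (kg⁻¹·m⁻²·s⁴·A²) · s⁻¹ = kg⁻¹·m⁻²·s³·A².
kg⁻¹·m⁻²·s³·A² is the base-SI form of the siemens.

S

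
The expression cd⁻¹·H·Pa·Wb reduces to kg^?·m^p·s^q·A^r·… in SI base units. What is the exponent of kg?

3

H = Wb/A (inductance = flux per current),
    = kg·m²·s⁻²·A⁻².
Pa = N/m² (pressure = force per area),
    = kg·m⁻¹·s⁻².
Wb = V·s (flux: a volt is a weber per second),
    = kg·m²·s⁻²·A⁻¹.
Combining: cd⁻¹·H·Pa·Wb = cd⁻¹ · (kg·m²·s⁻²·A⁻²) · (kg·m⁻¹·s⁻²) · (kg·m²·s⁻²·A⁻¹) = kg³·m³·s⁻⁶·A⁻³·cd⁻¹.
The exponent of kg is 3.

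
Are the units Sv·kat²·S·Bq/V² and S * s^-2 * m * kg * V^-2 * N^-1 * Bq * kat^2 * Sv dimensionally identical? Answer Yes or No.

Yes

Left side:
  Sv = J/kg (equivalent dose = energy per mass),
      = m²·s⁻².
  kat = mol/s = s⁻¹·mol (catalytic activity).
  So kat² = s⁻²·mol².
  V = W/A (potential = power per current),
      = kg·m²·s⁻³·A⁻¹.
  So V⁻² = kg⁻²·m⁻⁴·s⁶·A².
  S = 1/Ω (conductance is reciprocal resistance),
      = kg⁻¹·m⁻²·s³·A².
  Bq = 1/s = s⁻¹ (activity is decays per second).
  Combining: Sv·kat²·V⁻²·S·Bq = (m²·s⁻²) · (s⁻²·mol²) · (kg⁻²·m⁻⁴·s⁶·A²) · (kg⁻¹·m⁻²·s³·A²) · s⁻¹ = kg⁻³·m⁻⁴·s⁴·A⁴·mol².
Right side:
  S = kg⁻¹·m⁻²·s³·A².
  V = kg·m²·s⁻³·A⁻¹.
  So V⁻² = kg⁻²·m⁻⁴·s⁶·A².
  N = kg·m·s⁻².
  So N⁻¹ = kg⁻¹·m⁻¹·s².
  Bq = s⁻¹.
  kat = s⁻¹·mol.
  So kat² = s⁻²·mol².
  Sv = m²·s⁻².
  Combining: S·s⁻²·m·kg·V⁻²·N⁻¹·Bq·kat²·Sv = (kg⁻¹·m⁻²·s³·A²) · s⁻² · m · kg · (kg⁻²·m⁻⁴·s⁶·A²) · (kg⁻¹·m⁻¹·s²) · s⁻¹ · (s⁻²·mol²) · (m²·s⁻²) = kg⁻³·m⁻⁴·s⁴·A⁴·mol².
Both reduce to kg⁻³·m⁻⁴·s⁴·A⁴·mol².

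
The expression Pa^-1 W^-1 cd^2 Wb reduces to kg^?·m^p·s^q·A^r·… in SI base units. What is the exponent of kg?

Pa = kg·m⁻¹·s⁻².
So Pa⁻¹ = kg⁻¹·m·s².
W = kg·m²·s⁻³.
So W⁻¹ = kg⁻¹·m⁻²·s³.
Wb = kg·m²·s⁻²·A⁻¹.
Combining: Pa⁻¹·W⁻¹·cd²·Wb = (kg⁻¹·m·s²) · (kg⁻¹·m⁻²·s³) · cd² · (kg·m²·s⁻²·A⁻¹) = kg⁻¹·m·s³·A⁻¹·cd².
The exponent of kg is -1.

-1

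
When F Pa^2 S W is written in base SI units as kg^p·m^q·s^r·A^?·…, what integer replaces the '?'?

F = kg⁻¹·m⁻²·s⁴·A².
Pa = kg·m⁻¹·s⁻².
So Pa² = kg²·m⁻²·s⁻⁴.
S = kg⁻¹·m⁻²·s³·A².
W = kg·m²·s⁻³.
Combining: F·Pa²·S·W = (kg⁻¹·m⁻²·s⁴·A²) · (kg²·m⁻²·s⁻⁴) · (kg⁻¹·m⁻²·s³·A²) · (kg·m²·s⁻³) = kg·m⁻⁴·A⁴.
The exponent of A is 4.

4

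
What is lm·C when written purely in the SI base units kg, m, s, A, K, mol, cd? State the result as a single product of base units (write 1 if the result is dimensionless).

s·A·cd

lm = cd·sr = cd (luminous flux; sr is dimensionless).
C = A·s = s·A (charge = current × time).
Combining: lm·C = cd · (s·A) = s·A·cd.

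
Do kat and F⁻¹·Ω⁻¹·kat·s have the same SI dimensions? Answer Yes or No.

Yes

Left side:
  kat = mol/s = s⁻¹·mol (catalytic activity).
Right side:
  F = kg⁻¹·m⁻²·s⁴·A².
  So F⁻¹ = kg·m²·s⁻⁴·A⁻².
  Ω = kg·m²·s⁻³·A⁻².
  So Ω⁻¹ = kg⁻¹·m⁻²·s³·A².
  kat = s⁻¹·mol.
  Combining: F⁻¹·Ω⁻¹·kat·s = (kg·m²·s⁻⁴·A⁻²) · (kg⁻¹·m⁻²·s³·A²) · (s⁻¹·mol) · s = s⁻¹·mol.
Both reduce to s⁻¹·mol.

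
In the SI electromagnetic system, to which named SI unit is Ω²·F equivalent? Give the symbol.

H

Ω = V/A (resistance = voltage per current),
    = kg·m²·s⁻³·A⁻².
So Ω² = kg²·m⁴·s⁻⁶·A⁻⁴.
F = C/V (capacitance = charge per voltage),
    = A·s/(kg·m²·s⁻³·A⁻¹) (substituting C and V),
    = kg⁻¹·m⁻²·s⁴·A².
Combining: Ω²·F = (kg²·m⁴·s⁻⁶·A⁻⁴) · (kg⁻¹·m⁻²·s⁴·A²) = kg·m²·s⁻²·A⁻².
kg·m²·s⁻²·A⁻² is the base-SI form of the henry.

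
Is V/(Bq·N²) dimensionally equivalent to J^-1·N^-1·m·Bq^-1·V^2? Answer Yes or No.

No

Left side:
  Bq = s⁻¹.
  So Bq⁻¹ = s.
  N = kg·m·s⁻².
  So N⁻² = kg⁻²·m⁻²·s⁴.
  V = kg·m²·s⁻³·A⁻¹.
  Combining: Bq⁻¹·N⁻²·V = s · (kg⁻²·m⁻²·s⁴) · (kg·m²·s⁻³·A⁻¹) = kg⁻¹·s²·A⁻¹.
Right side:
  J = kg·m²·s⁻².
  So J⁻¹ = kg⁻¹·m⁻²·s².
  N = kg·m·s⁻².
  So N⁻¹ = kg⁻¹·m⁻¹·s².
  Bq = s⁻¹.
  So Bq⁻¹ = s.
  V = kg·m²·s⁻³·A⁻¹.
  So V² = kg²·m⁴·s⁻⁶·A⁻².
  Combining: J⁻¹·N⁻¹·m·Bq⁻¹·V² = (kg⁻¹·m⁻²·s²) · (kg⁻¹·m⁻¹·s²) · m · s · (kg²·m⁴·s⁻⁶·A⁻²) = m²·s⁻¹·A⁻².
Left is kg⁻¹·s²·A⁻¹; right is m²·s⁻¹·A⁻² — different.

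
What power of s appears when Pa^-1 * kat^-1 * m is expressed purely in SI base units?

Pa = kg·m⁻¹·s⁻².
So Pa⁻¹ = kg⁻¹·m·s².
kat = s⁻¹·mol.
So kat⁻¹ = s·mol⁻¹.
Combining: Pa⁻¹·kat⁻¹·m = (kg⁻¹·m·s²) · (s·mol⁻¹) · m = kg⁻¹·m²·s³·mol⁻¹.
The exponent of s is 3.

3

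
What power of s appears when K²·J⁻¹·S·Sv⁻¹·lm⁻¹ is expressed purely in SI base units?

7

J = kg·m²·s⁻².
So J⁻¹ = kg⁻¹·m⁻²·s².
S = kg⁻¹·m⁻²·s³·A².
Sv = m²·s⁻².
So Sv⁻¹ = m⁻²·s².
lm = cd.
So lm⁻¹ = cd⁻¹.
Combining: K²·J⁻¹·S·Sv⁻¹·lm⁻¹ = K² · (kg⁻¹·m⁻²·s²) · (kg⁻¹·m⁻²·s³·A²) · (m⁻²·s²) · cd⁻¹ = kg⁻²·m⁻⁶·s⁷·A²·K²·cd⁻¹.
The exponent of s is 7.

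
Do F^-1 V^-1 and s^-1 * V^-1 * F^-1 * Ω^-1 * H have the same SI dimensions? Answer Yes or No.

Left side:
  F = C/V (capacitance = charge per voltage),
      = A·s/(kg·m²·s⁻³·A⁻¹) (substituting C and V),
      = kg⁻¹·m⁻²·s⁴·A².
  So F⁻¹ = kg·m²·s⁻⁴·A⁻².
  V = W/A (potential = power per current),
      = kg·m²·s⁻³·A⁻¹.
  So V⁻¹ = kg⁻¹·m⁻²·s³·A.
  Combining: F⁻¹·V⁻¹ = (kg·m²·s⁻⁴·A⁻²) · (kg⁻¹·m⁻²·s³·A) = s⁻¹·A⁻¹.
Right side:
  V = W/A (potential = power per current),
      = kg·m²·s⁻³·A⁻¹.
  So V⁻¹ = kg⁻¹·m⁻²·s³·A.
  F = C/V (capacitance = charge per voltage),
      = A·s/(kg·m²·s⁻³·A⁻¹) (substituting C and V),
      = kg⁻¹·m⁻²·s⁴·A².
  So F⁻¹ = kg·m²·s⁻⁴·A⁻².
  Ω = V/A (resistance = voltage per current),
      = kg·m²·s⁻³·A⁻².
  So Ω⁻¹ = kg⁻¹·m⁻²·s³·A².
  H = Wb/A (inductance = flux per current),
      = kg·m²·s⁻²·A⁻².
  Combining: s⁻¹·V⁻¹·F⁻¹·Ω⁻¹·H = s⁻¹ · (kg⁻¹·m⁻²·s³·A) · (kg·m²·s⁻⁴·A⁻²) · (kg⁻¹·m⁻²·s³·A²) · (kg·m²·s⁻²·A⁻²) = s⁻¹·A⁻¹.
Both reduce to s⁻¹·A⁻¹.

Yes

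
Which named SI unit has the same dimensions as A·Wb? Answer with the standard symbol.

Wb = kg·m²·s⁻²·A⁻¹.
Combining: A·Wb = A · (kg·m²·s⁻²·A⁻¹) = kg·m²·s⁻².
kg·m²·s⁻² is the base-SI form of the joule.

J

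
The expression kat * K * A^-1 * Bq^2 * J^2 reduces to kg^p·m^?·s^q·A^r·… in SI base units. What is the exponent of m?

kat = s⁻¹·mol.
Bq = s⁻¹.
So Bq² = s⁻².
J = kg·m²·s⁻².
So J² = kg²·m⁴·s⁻⁴.
Combining: kat·K·A⁻¹·Bq²·J² = (s⁻¹·mol) · K · A⁻¹ · s⁻² · (kg²·m⁴·s⁻⁴) = kg²·m⁴·s⁻⁷·A⁻¹·K·mol.
The exponent of m is 4.

4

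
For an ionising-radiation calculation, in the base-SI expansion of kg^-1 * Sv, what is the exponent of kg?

-1

Sv = J/kg (equivalent dose = energy per mass),
    = m²·s⁻².
Combining: kg⁻¹·Sv = kg⁻¹ · (m²·s⁻²) = kg⁻¹·m²·s⁻².
The exponent of kg is -1.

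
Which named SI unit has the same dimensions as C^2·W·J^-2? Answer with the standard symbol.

S

C = A·s = s·A (charge = current × time).
So C² = s²·A².
W = J/s (power = energy per time),
    = kg·m²·s⁻³.
J = N·m (work = force × distance),
    = kg·m²·s⁻².
So J⁻² = kg⁻²·m⁻⁴·s⁴.
Combining: C²·W·J⁻² = (s²·A²) · (kg·m²·s⁻³) · (kg⁻²·m⁻⁴·s⁴) = kg⁻¹·m⁻²·s³·A².
kg⁻¹·m⁻²·s³·A² is the base-SI form of the siemens.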